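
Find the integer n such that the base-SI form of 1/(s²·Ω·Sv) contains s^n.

Ω = V/A (resistance = voltage per current),
    = kg·m²·s⁻³·A⁻².
So Ω⁻¹ = kg⁻¹·m⁻²·s³·A².
Sv = J/kg (equivalent dose = energy per mass),
    = m²·s⁻².
So Sv⁻¹ = m⁻²·s².
Combining: s⁻²·Ω⁻¹·Sv⁻¹ = s⁻² · (kg⁻¹·m⁻²·s³·A²) · (m⁻²·s²) = kg⁻¹·m⁻⁴·s³·A².
The exponent of s is 3.

3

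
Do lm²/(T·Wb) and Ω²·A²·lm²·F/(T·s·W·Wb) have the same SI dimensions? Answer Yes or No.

Left side:
  lm = cd.
  So lm² = cd².
  T = kg·s⁻²·A⁻¹.
  So T⁻¹ = kg⁻¹·s²·A.
  Wb = kg·m²·s⁻²·A⁻¹.
  So Wb⁻¹ = kg⁻¹·m⁻²·s²·A.
  Combining: lm²·T⁻¹·Wb⁻¹ = cd² · (kg⁻¹·s²·A) · (kg⁻¹·m⁻²·s²·A) = kg⁻²·m⁻²·s⁴·A²·cd².
Right side:
  Ω = V/A (resistance = voltage per current),
      = kg·m²·s⁻³·A⁻².
  So Ω² = kg²·m⁴·s⁻⁶·A⁻⁴.
  T = Wb/m² (flux density = flux per area),
      = kg·s⁻²·A⁻¹.
  So T⁻¹ = kg⁻¹·s²·A.
  W = J/s (power = energy per time),
      = kg·m²·s⁻³.
  So W⁻¹ = kg⁻¹·m⁻²·s³.
  lm = cd·sr = cd (luminous flux; sr is dimensionless).
  So lm² = cd².
  F = C/V (capacitance = charge per voltage),
      = A·s/(kg·m²·s⁻³·A⁻¹) (substituting C and V),
      = kg⁻¹·m⁻²·s⁴·A².
  Wb = V·s (flux: a volt is a weber per second),
      = kg·m²·s⁻²·A⁻¹.
  So Wb⁻¹ = kg⁻¹·m⁻²·s²·A.
  Combining: Ω²·T⁻¹·A²·s⁻¹·W⁻¹·lm²·F·Wb⁻¹ = (kg²·m⁴·s⁻⁶·A⁻⁴) · (kg⁻¹·s²·A) · A² · s⁻¹ · (kg⁻¹·m⁻²·s³) · cd² · (kg⁻¹·m⁻²·s⁴·A²) · (kg⁻¹·m⁻²·s²·A) = kg⁻²·m⁻²·s⁴·A²·cd².
Both reduce to kg⁻²·m⁻²·s⁴·A²·cd².

Yes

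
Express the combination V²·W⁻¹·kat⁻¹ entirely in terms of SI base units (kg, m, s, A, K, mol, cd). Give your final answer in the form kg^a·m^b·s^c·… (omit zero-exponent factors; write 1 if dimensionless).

kg·m²·s⁻²·A⁻²·mol⁻¹

V = kg·m²·s⁻³·A⁻¹.
So V² = kg²·m⁴·s⁻⁶·A⁻².
W = kg·m²·s⁻³.
So W⁻¹ = kg⁻¹·m⁻²·s³.
kat = s⁻¹·mol.
So kat⁻¹ = s·mol⁻¹.
Combining: V²·W⁻¹·kat⁻¹ = (kg²·m⁴·s⁻⁶·A⁻²) · (kg⁻¹·m⁻²·s³) · (s·mol⁻¹) = kg·m²·s⁻²·A⁻²·mol⁻¹.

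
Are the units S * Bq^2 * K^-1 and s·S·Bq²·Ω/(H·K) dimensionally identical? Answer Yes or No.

Yes

Left side:
  S = 1/Ω (conductance is reciprocal resistance),
      = kg⁻¹·m⁻²·s³·A².
  Bq = 1/s = s⁻¹ (activity is decays per second).
  So Bq² = s⁻².
  Combining: S·Bq²·K⁻¹ = (kg⁻¹·m⁻²·s³·A²) · s⁻² · K⁻¹ = kg⁻¹·m⁻²·s·A²·K⁻¹.
Right side:
  S = kg⁻¹·m⁻²·s³·A².
  H = kg·m²·s⁻²·A⁻².
  So H⁻¹ = kg⁻¹·m⁻²·s²·A².
  Bq = s⁻¹.
  So Bq² = s⁻².
  Ω = kg·m²·s⁻³·A⁻².
  Combining: s·S·H⁻¹·Bq²·Ω·K⁻¹ = s · (kg⁻¹·m⁻²·s³·A²) · (kg⁻¹·m⁻²·s²·A²) · s⁻² · (kg·m²·s⁻³·A⁻²) · K⁻¹ = kg⁻¹·m⁻²·s·A²·K⁻¹.
Both reduce to kg⁻¹·m⁻²·s·A²·K⁻¹.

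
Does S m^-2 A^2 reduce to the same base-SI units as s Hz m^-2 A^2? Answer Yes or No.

Left side:
  S = 1/Ω (conductance is reciprocal resistance),
      = kg⁻¹·m⁻²·s³·A².
  Combining: S·m⁻²·A² = (kg⁻¹·m⁻²·s³·A²) · m⁻² · A² = kg⁻¹·m⁻⁴·s³·A⁴.
Right side:
  Hz = s⁻¹.
  Combining: s·Hz·m⁻²·A² = s · s⁻¹ · m⁻² · A² = m⁻²·A².
Left is kg⁻¹·m⁻⁴·s³·A⁴; right is m⁻²·A² — different.

No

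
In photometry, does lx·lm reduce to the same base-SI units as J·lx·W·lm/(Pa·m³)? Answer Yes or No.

No

Left side:
  lx = lm/m² (illuminance = luminous flux per area),
      = m⁻²·cd.
  lm = cd·sr = cd (luminous flux; sr is dimensionless).
  Combining: lx·lm = (m⁻²·cd) · cd = m⁻²·cd².
Right side:
  Pa = kg·m⁻¹·s⁻².
  So Pa⁻¹ = kg⁻¹·m·s².
  J = kg·m²·s⁻².
  lx = m⁻²·cd.
  W = kg·m²·s⁻³.
  lm = cd.
  Combining: Pa⁻¹·J·m⁻³·lx·W·lm = (kg⁻¹·m·s²) · (kg·m²·s⁻²) · m⁻³ · (m⁻²·cd) · (kg·m²·s⁻³) · cd = kg·s⁻³·cd².
Left is m⁻²·cd²; right is kg·s⁻³·cd² — different.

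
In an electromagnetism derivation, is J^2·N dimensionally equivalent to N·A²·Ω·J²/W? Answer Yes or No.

Yes

Left side:
  J = N·m (work = force × distance),
      = kg·m²·s⁻².
  So J² = kg²·m⁴·s⁻⁴.
  N = kg·m/s² = kg·m·s⁻² (force = mass × acceleration).
  Combining: J²·N = (kg²·m⁴·s⁻⁴) · (kg·m·s⁻²) = kg³·m⁵·s⁻⁶.
Right side:
  N = kg·m·s⁻².
  W = kg·m²·s⁻³.
  So W⁻¹ = kg⁻¹·m⁻²·s³.
  Ω = kg·m²·s⁻³·A⁻².
  J = kg·m²·s⁻².
  So J² = kg²·m⁴·s⁻⁴.
  Combining: N·W⁻¹·A²·Ω·J² = (kg·m·s⁻²) · (kg⁻¹·m⁻²·s³) · A² · (kg·m²·s⁻³·A⁻²) · (kg²·m⁴·s⁻⁴) = kg³·m⁵·s⁻⁶.
Both reduce to kg³·m⁵·s⁻⁶.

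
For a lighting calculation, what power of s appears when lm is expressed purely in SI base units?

0

lm = cd.
The exponent of s is 0.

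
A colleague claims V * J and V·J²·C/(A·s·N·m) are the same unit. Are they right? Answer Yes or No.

Left side:
  V = W/A (potential = power per current),
      = kg·m²·s⁻³·A⁻¹.
  J = N·m (work = force × distance),
      = kg·m²·s⁻².
  Combining: V·J = (kg·m²·s⁻³·A⁻¹) · (kg·m²·s⁻²) = kg²·m⁴·s⁻⁵·A⁻¹.
Right side:
  V = W/A (potential = power per current),
      = kg·m²·s⁻³·A⁻¹.
  J = N·m (work = force × distance),
      = kg·m²·s⁻².
  So J² = kg²·m⁴·s⁻⁴.
  C = A·s = s·A (charge = current × time).
  N = kg·m/s² = kg·m·s⁻² (force = mass × acceleration).
  So N⁻¹ = kg⁻¹·m⁻¹·s².
  Combining: A⁻¹·V·J²·C·s⁻¹·N⁻¹·m⁻¹ = A⁻¹ · (kg·m²·s⁻³·A⁻¹) · (kg²·m⁴·s⁻⁴) · (s·A) · s⁻¹ · (kg⁻¹·m⁻¹·s²) · m⁻¹ = kg²·m⁴·s⁻⁵·A⁻¹.
Both reduce to kg²·m⁴·s⁻⁵·A⁻¹.

Yes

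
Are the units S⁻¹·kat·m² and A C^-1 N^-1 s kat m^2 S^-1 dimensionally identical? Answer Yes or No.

No

Left side:
  S = 1/Ω (conductance is reciprocal resistance),
      = kg⁻¹·m⁻²·s³·A².
  So S⁻¹ = kg·m²·s⁻³·A⁻².
  kat = mol/s = s⁻¹·mol (catalytic activity).
  Combining: S⁻¹·kat·m² = (kg·m²·s⁻³·A⁻²) · (s⁻¹·mol) · m² = kg·m⁴·s⁻⁴·A⁻²·mol.
Right side:
  C = A·s = s·A (charge = current × time).
  So C⁻¹ = s⁻¹·A⁻¹.
  N = kg·m/s² = kg·m·s⁻² (force = mass × acceleration).
  So N⁻¹ = kg⁻¹·m⁻¹·s².
  kat = mol/s = s⁻¹·mol (catalytic activity).
  S = 1/Ω (conductance is reciprocal resistance),
      = kg⁻¹·m⁻²·s³·A².
  So S⁻¹ = kg·m²·s⁻³·A⁻².
  Combining: A·C⁻¹·N⁻¹·s·kat·m²·S⁻¹ = A · (s⁻¹·A⁻¹) · (kg⁻¹·m⁻¹·s²) · s · (s⁻¹·mol) · m² · (kg·m²·s⁻³·A⁻²) = m³·s⁻²·A⁻²·mol.
Left is kg·m⁴·s⁻⁴·A⁻²·mol; right is m³·s⁻²·A⁻²·mol — different.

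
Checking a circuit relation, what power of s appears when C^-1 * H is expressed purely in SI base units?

C = A·s = s·A (charge = current × time).
So C⁻¹ = s⁻¹·A⁻¹.
H = Wb/A (inductance = flux per current),
    = kg·m²·s⁻²·A⁻².
Combining: C⁻¹·H = (s⁻¹·A⁻¹) · (kg·m²·s⁻²·A⁻²) = kg·m²·s⁻³·A⁻³.
The exponent of s is -3.

-3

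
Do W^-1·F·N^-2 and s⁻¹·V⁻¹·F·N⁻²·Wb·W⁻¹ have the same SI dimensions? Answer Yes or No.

Yes

Left side:
  W = kg·m²·s⁻³.
  So W⁻¹ = kg⁻¹·m⁻²·s³.
  F = kg⁻¹·m⁻²·s⁴·A².
  N = kg·m·s⁻².
  So N⁻² = kg⁻²·m⁻²·s⁴.
  Combining: W⁻¹·F·N⁻² = (kg⁻¹·m⁻²·s³) · (kg⁻¹·m⁻²·s⁴·A²) · (kg⁻²·m⁻²·s⁴) = kg⁻⁴·m⁻⁶·s¹¹·A².
Right side:
  V = kg·m²·s⁻³·A⁻¹.
  So V⁻¹ = kg⁻¹·m⁻²·s³·A.
  F = kg⁻¹·m⁻²·s⁴·A².
  N = kg·m·s⁻².
  So N⁻² = kg⁻²·m⁻²·s⁴.
  Wb = kg·m²·s⁻²·A⁻¹.
  W = kg·m²·s⁻³.
  So W⁻¹ = kg⁻¹·m⁻²·s³.
  Combining: s⁻¹·V⁻¹·F·N⁻²·Wb·W⁻¹ = s⁻¹ · (kg⁻¹·m⁻²·s³·A) · (kg⁻¹·m⁻²·s⁴·A²) · (kg⁻²·m⁻²·s⁴) · (kg·m²·s⁻²·A⁻¹) · (kg⁻¹·m⁻²·s³) = kg⁻⁴·m⁻⁶·s¹¹·A².
Both reduce to kg⁻⁴·m⁻⁶·s¹¹·A².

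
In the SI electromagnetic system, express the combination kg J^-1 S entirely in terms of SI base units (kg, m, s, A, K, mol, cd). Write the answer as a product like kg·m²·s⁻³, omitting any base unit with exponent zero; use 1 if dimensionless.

J = N·m (work = force × distance),
    = kg·m²·s⁻².
So J⁻¹ = kg⁻¹·m⁻²·s².
S = 1/Ω (conductance is reciprocal resistance),
    = kg⁻¹·m⁻²·s³·A².
Combining: kg·J⁻¹·S = kg · (kg⁻¹·m⁻²·s²) · (kg⁻¹·m⁻²·s³·A²) = kg⁻¹·m⁻⁴·s⁵·A².

kg⁻¹·m⁻⁴·s⁵·A²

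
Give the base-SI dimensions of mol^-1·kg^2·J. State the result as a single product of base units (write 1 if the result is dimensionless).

kg³·m²·s⁻²·mol⁻¹

J = N·m (work = force × distance),
    = kg·m²·s⁻².
Combining: mol⁻¹·kg²·J = mol⁻¹ · kg² · (kg·m²·s⁻²) = kg³·m²·s⁻²·mol⁻¹.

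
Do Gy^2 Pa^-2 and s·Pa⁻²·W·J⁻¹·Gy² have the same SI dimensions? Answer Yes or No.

Yes

Left side:
  Gy = J/kg (absorbed dose = energy per mass),
      = m²·s⁻².
  So Gy² = m⁴·s⁻⁴.
  Pa = N/m² (pressure = force per area),
      = kg·m⁻¹·s⁻².
  So Pa⁻² = kg⁻²·m²·s⁴.
  Combining: Gy²·Pa⁻² = (m⁴·s⁻⁴) · (kg⁻²·m²·s⁴) = kg⁻²·m⁶.
Right side:
  Pa = N/m² (pressure = force per area),
      = kg·m⁻¹·s⁻².
  So Pa⁻² = kg⁻²·m²·s⁴.
  W = J/s (power = energy per time),
      = kg·m²·s⁻³.
  J = N·m (work = force × distance),
      = kg·m²·s⁻².
  So J⁻¹ = kg⁻¹·m⁻²·s².
  Gy = J/kg (absorbed dose = energy per mass),
      = m²·s⁻².
  So Gy² = m⁴·s⁻⁴.
  Combining: s·Pa⁻²·W·J⁻¹·Gy² = s · (kg⁻²·m²·s⁴) · (kg·m²·s⁻³) · (kg⁻¹·m⁻²·s²) · (m⁴·s⁻⁴) = kg⁻²·m⁶.
Both reduce to kg⁻²·m⁶.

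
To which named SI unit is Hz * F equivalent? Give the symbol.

Hz = 1/s = s⁻¹ (frequency is cycles per second).
F = C/V (capacitance = charge per voltage),
    = A·s/(kg·m²·s⁻³·A⁻¹) (substituting C and V),
    = kg⁻¹·m⁻²·s⁴·A².
Combining: Hz·F = s⁻¹ · (kg⁻¹·m⁻²·s⁴·A²) = kg⁻¹·m⁻²·s³·A².
kg⁻¹·m⁻²·s³·A² is the base-SI form of the siemens.

S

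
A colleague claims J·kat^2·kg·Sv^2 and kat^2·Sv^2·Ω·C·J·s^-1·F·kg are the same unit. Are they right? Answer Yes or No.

Left side:
  J = N·m (work = force × distance),
      = kg·m²·s⁻².
  kat = mol/s = s⁻¹·mol (catalytic activity).
  So kat² = s⁻²·mol².
  Sv = J/kg (equivalent dose = energy per mass),
      = m²·s⁻².
  So Sv² = m⁴·s⁻⁴.
  Combining: J·kat²·kg·Sv² = (kg·m²·s⁻²) · (s⁻²·mol²) · kg · (m⁴·s⁻⁴) = kg²·m⁶·s⁻⁸·mol².
Right side:
  kat = mol/s = s⁻¹·mol (catalytic activity).
  So kat² = s⁻²·mol².
  Sv = J/kg (equivalent dose = energy per mass),
      = m²·s⁻².
  So Sv² = m⁴·s⁻⁴.
  Ω = V/A (resistance = voltage per current),
      = kg·m²·s⁻³·A⁻².
  C = A·s = s·A (charge = current × time).
  J = N·m (work = force × distance),
      = kg·m²·s⁻².
  F = C/V (capacitance = charge per voltage),
      = A·s/(kg·m²·s⁻³·A⁻¹) (substituting C and V),
      = kg⁻¹·m⁻²·s⁴·A².
  Combining: kat²·Sv²·Ω·C·J·s⁻¹·F·kg = (s⁻²·mol²) · (m⁴·s⁻⁴) · (kg·m²·s⁻³·A⁻²) · (s·A) · (kg·m²·s⁻²) · s⁻¹ · (kg⁻¹·m⁻²·s⁴·A²) · kg = kg²·m⁶·s⁻⁷·A·mol².
Left is kg²·m⁶·s⁻⁸·mol²; right is kg²·m⁶·s⁻⁷·A·mol² — different.

No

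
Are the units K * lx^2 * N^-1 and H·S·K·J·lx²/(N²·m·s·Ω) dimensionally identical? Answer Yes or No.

Left side:
  lx = lm/m² (illuminance = luminous flux per area),
      = m⁻²·cd.
  So lx² = m⁻⁴·cd².
  N = kg·m/s² = kg·m·s⁻² (force = mass × acceleration).
  So N⁻¹ = kg⁻¹·m⁻¹·s².
  Combining: K·lx²·N⁻¹ = K · (m⁻⁴·cd²) · (kg⁻¹·m⁻¹·s²) = kg⁻¹·m⁻⁵·s²·K·cd².
Right side:
  H = Wb/A (inductance = flux per current),
      = kg·m²·s⁻²·A⁻².
  N = kg·m/s² = kg·m·s⁻² (force = mass × acceleration).
  So N⁻² = kg⁻²·m⁻²·s⁴.
  S = 1/Ω (conductance is reciprocal resistance),
      = kg⁻¹·m⁻²·s³·A².
  J = N·m (work = force × distance),
      = kg·m²·s⁻².
  lx = lm/m² (illuminance = luminous flux per area),
      = m⁻²·cd.
  So lx² = m⁻⁴·cd².
  Ω = V/A (resistance = voltage per current),
      = kg·m²·s⁻³·A⁻².
  So Ω⁻¹ = kg⁻¹·m⁻²·s³·A².
  Combining: H·N⁻²·S·K·m⁻¹·J·s⁻¹·lx²·Ω⁻¹ = (kg·m²·s⁻²·A⁻²) · (kg⁻²·m⁻²·s⁴) · (kg⁻¹·m⁻²·s³·A²) · K · m⁻¹ · (kg·m²·s⁻²) · s⁻¹ · (m⁻⁴·cd²) · (kg⁻¹·m⁻²·s³·A²) = kg⁻²·m⁻⁷·s⁵·A²·K·cd².
Left is kg⁻¹·m⁻⁵·s²·K·cd²; right is kg⁻²·m⁻⁷·s⁵·A²·K·cd² — different.

No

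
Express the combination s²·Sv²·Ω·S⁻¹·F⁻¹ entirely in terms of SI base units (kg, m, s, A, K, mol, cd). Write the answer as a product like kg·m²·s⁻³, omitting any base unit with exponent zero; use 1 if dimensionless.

kg³·m¹⁰·s⁻¹²·A⁻⁶

Sv = m²·s⁻².
So Sv² = m⁴·s⁻⁴.
Ω = kg·m²·s⁻³·A⁻².
S = kg⁻¹·m⁻²·s³·A².
So S⁻¹ = kg·m²·s⁻³·A⁻².
F = kg⁻¹·m⁻²·s⁴·A².
So F⁻¹ = kg·m²·s⁻⁴·A⁻².
Combining: s²·Sv²·Ω·S⁻¹·F⁻¹ = s² · (m⁴·s⁻⁴) · (kg·m²·s⁻³·A⁻²) · (kg·m²·s⁻³·A⁻²) · (kg·m²·s⁻⁴·A⁻²) = kg³·m¹⁰·s⁻¹²·A⁻⁶.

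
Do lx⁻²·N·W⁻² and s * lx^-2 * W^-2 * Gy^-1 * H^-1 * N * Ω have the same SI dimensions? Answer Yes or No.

No

Left side:
  lx = m⁻²·cd.
  So lx⁻² = m⁴·cd⁻².
  N = kg·m·s⁻².
  W = kg·m²·s⁻³.
  So W⁻² = kg⁻²·m⁻⁴·s⁶.
  Combining: lx⁻²·N·W⁻² = (m⁴·cd⁻²) · (kg·m·s⁻²) · (kg⁻²·m⁻⁴·s⁶) = kg⁻¹·m·s⁴·cd⁻².
Right side:
  lx = lm/m² (illuminance = luminous flux per area),
      = m⁻²·cd.
  So lx⁻² = m⁴·cd⁻².
  W = J/s (power = energy per time),
      = kg·m²·s⁻³.
  So W⁻² = kg⁻²·m⁻⁴·s⁶.
  Gy = J/kg (absorbed dose = energy per mass),
      = m²·s⁻².
  So Gy⁻¹ = m⁻²·s².
  H = Wb/A (inductance = flux per current),
      = kg·m²·s⁻²·A⁻².
  So H⁻¹ = kg⁻¹·m⁻²·s²·A².
  N = kg·m/s² = kg·m·s⁻² (force = mass × acceleration).
  Ω = V/A (resistance = voltage per current),
      = kg·m²·s⁻³·A⁻².
  Combining: s·lx⁻²·W⁻²·Gy⁻¹·H⁻¹·N·Ω = s · (m⁴·cd⁻²) · (kg⁻²·m⁻⁴·s⁶) · (m⁻²·s²) · (kg⁻¹·m⁻²·s²·A²) · (kg·m·s⁻²) · (kg·m²·s⁻³·A⁻²) = kg⁻¹·m⁻¹·s⁶·cd⁻².
Left is kg⁻¹·m·s⁴·cd⁻²; right is kg⁻¹·m⁻¹·s⁶·cd⁻² — different.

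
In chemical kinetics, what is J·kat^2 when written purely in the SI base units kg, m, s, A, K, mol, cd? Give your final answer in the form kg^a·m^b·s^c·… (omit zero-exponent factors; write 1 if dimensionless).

J = kg·m²·s⁻².
kat = s⁻¹·mol.
So kat² = s⁻²·mol².
Combining: J·kat² = (kg·m²·s⁻²) · (s⁻²·mol²) = kg·m²·s⁻⁴·mol².

kg·m²·s⁻⁴·mol²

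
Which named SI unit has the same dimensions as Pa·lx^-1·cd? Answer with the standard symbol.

N

Pa = kg·m⁻¹·s⁻².
lx = m⁻²·cd.
So lx⁻¹ = m²·cd⁻¹.
Combining: Pa·lx⁻¹·cd = (kg·m⁻¹·s⁻²) · (m²·cd⁻¹) · cd = kg·m·s⁻².
kg·m·s⁻² is the base-SI form of the newton.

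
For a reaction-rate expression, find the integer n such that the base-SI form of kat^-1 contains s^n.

kat = s⁻¹·mol.
So kat⁻¹ = s·mol⁻¹.
The exponent of s is 1.

1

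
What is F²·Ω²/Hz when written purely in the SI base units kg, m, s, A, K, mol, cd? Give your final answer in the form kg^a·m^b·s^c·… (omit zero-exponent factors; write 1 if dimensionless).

s³

Hz = 1/s = s⁻¹ (frequency is cycles per second).
So Hz⁻¹ = s.
F = C/V (capacitance = charge per voltage),
    = A·s/(kg·m²·s⁻³·A⁻¹) (substituting C and V),
    = kg⁻¹·m⁻²·s⁴·A².
So F² = kg⁻²·m⁻⁴·s⁸·A⁴.
Ω = V/A (resistance = voltage per current),
    = kg·m²·s⁻³·A⁻².
So Ω² = kg²·m⁴·s⁻⁶·A⁻⁴.
Combining: Hz⁻¹·F²·Ω² = s · (kg⁻²·m⁻⁴·s⁸·A⁴) · (kg²·m⁴·s⁻⁶·A⁻⁴) = s³.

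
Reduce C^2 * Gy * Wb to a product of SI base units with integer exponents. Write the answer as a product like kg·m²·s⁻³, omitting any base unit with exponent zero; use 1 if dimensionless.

kg·m⁴·s⁻²·A

C = A·s = s·A (charge = current × time).
So C² = s²·A².
Gy = J/kg (absorbed dose = energy per mass),
    = m²·s⁻².
Wb = V·s (flux: a volt is a weber per second),
    = kg·m²·s⁻²·A⁻¹.
Combining: C²·Gy·Wb = (s²·A²) · (m²·s⁻²) · (kg·m²·s⁻²·A⁻¹) = kg·m⁴·s⁻²·A.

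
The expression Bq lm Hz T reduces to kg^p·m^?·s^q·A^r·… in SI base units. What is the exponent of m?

Bq = s⁻¹.
lm = cd.
Hz = s⁻¹.
T = kg·s⁻²·A⁻¹.
Combining: Bq·lm·Hz·T = s⁻¹ · cd · s⁻¹ · (kg·s⁻²·A⁻¹) = kg·s⁻⁴·A⁻¹·cd.
The exponent of m is 0.

0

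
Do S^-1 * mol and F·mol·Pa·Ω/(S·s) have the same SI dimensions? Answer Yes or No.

No

Left side:
  S = 1/Ω (conductance is reciprocal resistance),
      = kg⁻¹·m⁻²·s³·A².
  So S⁻¹ = kg·m²·s⁻³·A⁻².
  Combining: S⁻¹·mol = (kg·m²·s⁻³·A⁻²) · mol = kg·m²·s⁻³·A⁻²·mol.
Right side:
  F = C/V (capacitance = charge per voltage),
      = A·s/(kg·m²·s⁻³·A⁻¹) (substituting C and V),
      = kg⁻¹·m⁻²·s⁴·A².
  Pa = N/m² (pressure = force per area),
      = kg·m⁻¹·s⁻².
  S = 1/Ω (conductance is reciprocal resistance),
      = kg⁻¹·m⁻²·s³·A².
  So S⁻¹ = kg·m²·s⁻³·A⁻².
  Ω = V/A (resistance = voltage per current),
      = kg·m²·s⁻³·A⁻².
  Combining: F·mol·Pa·S⁻¹·Ω·s⁻¹ = (kg⁻¹·m⁻²·s⁴·A²) · mol · (kg·m⁻¹·s⁻²) · (kg·m²·s⁻³·A⁻²) · (kg·m²·s⁻³·A⁻²) · s⁻¹ = kg²·m·s⁻⁵·A⁻²·mol.
Left is kg·m²·s⁻³·A⁻²·mol; right is kg²·m·s⁻⁵·A⁻²·mol — different.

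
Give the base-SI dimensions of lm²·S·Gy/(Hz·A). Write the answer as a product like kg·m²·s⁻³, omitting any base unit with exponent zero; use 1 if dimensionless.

kg⁻¹·s²·A·cd²

lm = cd.
So lm² = cd².
Hz = s⁻¹.
So Hz⁻¹ = s.
S = kg⁻¹·m⁻²·s³·A².
Gy = m²·s⁻².
Combining: lm²·Hz⁻¹·S·Gy·A⁻¹ = cd² · s · (kg⁻¹·m⁻²·s³·A²) · (m²·s⁻²) · A⁻¹ = kg⁻¹·s²·A·cd².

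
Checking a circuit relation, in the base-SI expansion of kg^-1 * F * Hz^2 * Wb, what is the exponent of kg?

-1

F = kg⁻¹·m⁻²·s⁴·A².
Hz = s⁻¹.
So Hz² = s⁻².
Wb = kg·m²·s⁻²·A⁻¹.
Combining: kg⁻¹·F·Hz²·Wb = kg⁻¹ · (kg⁻¹·m⁻²·s⁴·A²) · s⁻² · (kg·m²·s⁻²·A⁻¹) = kg⁻¹·A.
The exponent of kg is -1.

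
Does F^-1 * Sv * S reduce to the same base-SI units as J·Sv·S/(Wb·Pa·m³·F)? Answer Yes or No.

Left side:
  F = kg⁻¹·m⁻²·s⁴·A².
  So F⁻¹ = kg·m²·s⁻⁴·A⁻².
  Sv = m²·s⁻².
  S = kg⁻¹·m⁻²·s³·A².
  Combining: F⁻¹·Sv·S = (kg·m²·s⁻⁴·A⁻²) · (m²·s⁻²) · (kg⁻¹·m⁻²·s³·A²) = m²·s⁻³.
Right side:
  Wb = kg·m²·s⁻²·A⁻¹.
  So Wb⁻¹ = kg⁻¹·m⁻²·s²·A.
  Pa = kg·m⁻¹·s⁻².
  So Pa⁻¹ = kg⁻¹·m·s².
  J = kg·m²·s⁻².
  Sv = m²·s⁻².
  F = kg⁻¹·m⁻²·s⁴·A².
  So F⁻¹ = kg·m²·s⁻⁴·A⁻².
  S = kg⁻¹·m⁻²·s³·A².
  Combining: Wb⁻¹·Pa⁻¹·J·m⁻³·Sv·F⁻¹·S = (kg⁻¹·m⁻²·s²·A) · (kg⁻¹·m·s²) · (kg·m²·s⁻²) · m⁻³ · (m²·s⁻²) · (kg·m²·s⁻⁴·A⁻²) · (kg⁻¹·m⁻²·s³·A²) = kg⁻¹·s⁻¹·A.
Left is m²·s⁻³; right is kg⁻¹·s⁻¹·A — different.

No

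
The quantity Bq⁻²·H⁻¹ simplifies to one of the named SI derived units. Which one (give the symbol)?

Bq = 1/s = s⁻¹ (activity is decays per second).
So Bq⁻² = s².
H = Wb/A (inductance = flux per current),
    = kg·m²·s⁻²·A⁻².
So H⁻¹ = kg⁻¹·m⁻²·s²·A².
Combining: Bq⁻²·H⁻¹ = s² · (kg⁻¹·m⁻²·s²·A²) = kg⁻¹·m⁻²·s⁴·A².
kg⁻¹·m⁻²·s⁴·A² is the base-SI form of the farad.

F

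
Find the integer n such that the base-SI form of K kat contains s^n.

kat = s⁻¹·mol.
Combining: K·kat = K · (s⁻¹·mol) = s⁻¹·K·mol.
The exponent of s is -1.

-1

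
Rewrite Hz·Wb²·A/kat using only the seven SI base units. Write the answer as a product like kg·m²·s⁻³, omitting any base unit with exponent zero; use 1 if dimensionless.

kg²·m⁴·s⁻⁴·A⁻¹·mol⁻¹

kat = s⁻¹·mol.
So kat⁻¹ = s·mol⁻¹.
Hz = s⁻¹.
Wb = kg·m²·s⁻²·A⁻¹.
So Wb² = kg²·m⁴·s⁻⁴·A⁻².
Combining: kat⁻¹·Hz·Wb²·A = (s·mol⁻¹) · s⁻¹ · (kg²·m⁴·s⁻⁴·A⁻²) · A = kg²·m⁴·s⁻⁴·A⁻¹·mol⁻¹.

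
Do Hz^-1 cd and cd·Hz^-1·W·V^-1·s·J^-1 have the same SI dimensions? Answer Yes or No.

No

Left side:
  Hz = s⁻¹.
  So Hz⁻¹ = s.
  Combining: Hz⁻¹·cd = s · cd = s·cd.
Right side:
  Hz = 1/s = s⁻¹ (frequency is cycles per second).
  So Hz⁻¹ = s.
  W = J/s (power = energy per time),
      = kg·m²·s⁻³.
  V = W/A (potential = power per current),
      = kg·m²·s⁻³·A⁻¹.
  So V⁻¹ = kg⁻¹·m⁻²·s³·A.
  J = N·m (work = force × distance),
      = kg·m²·s⁻².
  So J⁻¹ = kg⁻¹·m⁻²·s².
  Combining: cd·Hz⁻¹·W·V⁻¹·s·J⁻¹ = cd · s · (kg·m²·s⁻³) · (kg⁻¹·m⁻²·s³·A) · s · (kg⁻¹·m⁻²·s²) = kg⁻¹·m⁻²·s⁴·A·cd.
Left is s·cd; right is kg⁻¹·m⁻²·s⁴·A·cd — different.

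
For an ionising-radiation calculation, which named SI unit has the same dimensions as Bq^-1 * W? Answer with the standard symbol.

J

Bq = s⁻¹.
So Bq⁻¹ = s.
W = kg·m²·s⁻³.
Combining: Bq⁻¹·W = s · (kg·m²·s⁻³) = kg·m²·s⁻².
kg·m²·s⁻² is the base-SI form of the joule.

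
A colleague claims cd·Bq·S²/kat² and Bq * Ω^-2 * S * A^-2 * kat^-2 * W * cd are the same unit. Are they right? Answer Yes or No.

Yes

Left side:
  kat = mol/s = s⁻¹·mol (catalytic activity).
  So kat⁻² = s²·mol⁻².
  Bq = 1/s = s⁻¹ (activity is decays per second).
  S = 1/Ω (conductance is reciprocal resistance),
      = kg⁻¹·m⁻²·s³·A².
  So S² = kg⁻²·m⁻⁴·s⁶·A⁴.
  Combining: kat⁻²·cd·Bq·S² = (s²·mol⁻²) · cd · s⁻¹ · (kg⁻²·m⁻⁴·s⁶·A⁴) = kg⁻²·m⁻⁴·s⁷·A⁴·mol⁻²·cd.
Right side:
  Bq = s⁻¹.
  Ω = kg·m²·s⁻³·A⁻².
  So Ω⁻² = kg⁻²·m⁻⁴·s⁶·A⁴.
  S = kg⁻¹·m⁻²·s³·A².
  kat = s⁻¹·mol.
  So kat⁻² = s²·mol⁻².
  W = kg·m²·s⁻³.
  Combining: Bq·Ω⁻²·S·A⁻²·kat⁻²·W·cd = s⁻¹ · (kg⁻²·m⁻⁴·s⁶·A⁴) · (kg⁻¹·m⁻²·s³·A²) · A⁻² · (s²·mol⁻²) · (kg·m²·s⁻³) · cd = kg⁻²·m⁻⁴·s⁷·A⁴·mol⁻²·cd.
Both reduce to kg⁻²·m⁻⁴·s⁷·A⁴·mol⁻²·cd.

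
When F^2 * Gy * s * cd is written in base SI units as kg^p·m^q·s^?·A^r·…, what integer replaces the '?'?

7

F = C/V (capacitance = charge per voltage),
    = A·s/(kg·m²·s⁻³·A⁻¹) (substituting C and V),
    = kg⁻¹·m⁻²·s⁴·A².
So F² = kg⁻²·m⁻⁴·s⁸·A⁴.
Gy = J/kg (absorbed dose = energy per mass),
    = m²·s⁻².
Combining: F²·Gy·s·cd = (kg⁻²·m⁻⁴·s⁸·A⁴) · (m²·s⁻²) · s · cd = kg⁻²·m⁻²·s⁷·A⁴·cd.
The exponent of s is 7.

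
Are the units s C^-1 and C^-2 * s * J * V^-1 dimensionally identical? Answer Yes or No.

Left side:
  C = A·s = s·A (charge = current × time).
  So C⁻¹ = s⁻¹·A⁻¹.
  Combining: s·C⁻¹ = s · (s⁻¹·A⁻¹) = A⁻¹.
Right side:
  C = s·A.
  So C⁻² = s⁻²·A⁻².
  J = kg·m²·s⁻².
  V = kg·m²·s⁻³·A⁻¹.
  So V⁻¹ = kg⁻¹·m⁻²·s³·A.
  Combining: C⁻²·s·J·V⁻¹ = (s⁻²·A⁻²) · s · (kg·m²·s⁻²) · (kg⁻¹·m⁻²·s³·A) = A⁻¹.
Both reduce to A⁻¹.

Yes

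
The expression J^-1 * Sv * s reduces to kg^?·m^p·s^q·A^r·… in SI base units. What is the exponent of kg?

-1

J = N·m (work = force × distance),
    = kg·m²·s⁻².
So J⁻¹ = kg⁻¹·m⁻²·s².
Sv = J/kg (equivalent dose = energy per mass),
    = m²·s⁻².
Combining: J⁻¹·Sv·s = (kg⁻¹·m⁻²·s²) · (m²·s⁻²) · s = kg⁻¹·s.
The exponent of kg is -1.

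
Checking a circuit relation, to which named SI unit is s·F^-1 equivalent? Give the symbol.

F = kg⁻¹·m⁻²·s⁴·A².
So F⁻¹ = kg·m²·s⁻⁴·A⁻².
Combining: s·F⁻¹ = s · (kg·m²·s⁻⁴·A⁻²) = kg·m²·s⁻³·A⁻².
kg·m²·s⁻³·A⁻² is the base-SI form of the ohm.

Ω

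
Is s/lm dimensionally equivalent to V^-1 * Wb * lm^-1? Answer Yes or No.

Left side:
  lm = cd·sr = cd (luminous flux; sr is dimensionless).
  So lm⁻¹ = cd⁻¹.
  Combining: lm⁻¹·s = cd⁻¹ · s = s·cd⁻¹.
Right side:
  V = W/A (potential = power per current),
      = kg·m²·s⁻³·A⁻¹.
  So V⁻¹ = kg⁻¹·m⁻²·s³·A.
  Wb = V·s (flux: a volt is a weber per second),
      = kg·m²·s⁻²·A⁻¹.
  lm = cd·sr = cd (luminous flux; sr is dimensionless).
  So lm⁻¹ = cd⁻¹.
  Combining: V⁻¹·Wb·lm⁻¹ = (kg⁻¹·m⁻²·s³·A) · (kg·m²·s⁻²·A⁻¹) · cd⁻¹ = s·cd⁻¹.
Both reduce to s·cd⁻¹.

Yes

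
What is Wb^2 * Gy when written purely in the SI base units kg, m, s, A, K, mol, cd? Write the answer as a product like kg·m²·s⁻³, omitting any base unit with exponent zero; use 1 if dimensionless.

kg²·m⁶·s⁻⁶·A⁻²

Wb = V·s (flux: a volt is a weber per second),
    = kg·m²·s⁻²·A⁻¹.
So Wb² = kg²·m⁴·s⁻⁴·A⁻².
Gy = J/kg (absorbed dose = energy per mass),
    = m²·s⁻².
Combining: Wb²·Gy = (kg²·m⁴·s⁻⁴·A⁻²) · (m²·s⁻²) = kg²·m⁶·s⁻⁶·A⁻².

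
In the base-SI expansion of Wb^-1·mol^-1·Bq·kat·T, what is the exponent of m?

Wb = V·s (flux: a volt is a weber per second),
    = kg·m²·s⁻²·A⁻¹.
So Wb⁻¹ = kg⁻¹·m⁻²·s²·A.
Bq = 1/s = s⁻¹ (activity is decays per second).
kat = mol/s = s⁻¹·mol (catalytic activity).
T = Wb/m² (flux density = flux per area),
    = kg·s⁻²·A⁻¹.
Combining: Wb⁻¹·mol⁻¹·Bq·kat·T = (kg⁻¹·m⁻²·s²·A) · mol⁻¹ · s⁻¹ · (s⁻¹·mol) · (kg·s⁻²·A⁻¹) = m⁻²·s⁻².
The exponent of m is -2.

-2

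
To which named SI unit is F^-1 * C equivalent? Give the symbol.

V

F = C/V (capacitance = charge per voltage),
    = A·s/(kg·m²·s⁻³·A⁻¹) (substituting C and V),
    = kg⁻¹·m⁻²·s⁴·A².
So F⁻¹ = kg·m²·s⁻⁴·A⁻².
C = A·s = s·A (charge = current × time).
Combining: F⁻¹·C = (kg·m²·s⁻⁴·A⁻²) · (s·A) = kg·m²·s⁻³·A⁻¹.
kg·m²·s⁻³·A⁻¹ is the base-SI form of the volt.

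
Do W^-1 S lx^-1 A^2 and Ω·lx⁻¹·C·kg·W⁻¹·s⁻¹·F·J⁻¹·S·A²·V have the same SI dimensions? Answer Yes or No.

Left side:
  W = J/s (power = energy per time),
      = kg·m²·s⁻³.
  So W⁻¹ = kg⁻¹·m⁻²·s³.
  S = 1/Ω (conductance is reciprocal resistance),
      = kg⁻¹·m⁻²·s³·A².
  lx = lm/m² (illuminance = luminous flux per area),
      = m⁻²·cd.
  So lx⁻¹ = m²·cd⁻¹.
  Combining: W⁻¹·S·lx⁻¹·A² = (kg⁻¹·m⁻²·s³) · (kg⁻¹·m⁻²·s³·A²) · (m²·cd⁻¹) · A² = kg⁻²·m⁻²·s⁶·A⁴·cd⁻¹.
Right side:
  Ω = kg·m²·s⁻³·A⁻².
  lx = m⁻²·cd.
  So lx⁻¹ = m²·cd⁻¹.
  C = s·A.
  W = kg·m²·s⁻³.
  So W⁻¹ = kg⁻¹·m⁻²·s³.
  F = kg⁻¹·m⁻²·s⁴·A².
  J = kg·m²·s⁻².
  So J⁻¹ = kg⁻¹·m⁻²·s².
  S = kg⁻¹·m⁻²·s³·A².
  V = kg·m²·s⁻³·A⁻¹.
  Combining: Ω·lx⁻¹·C·kg·W⁻¹·s⁻¹·F·J⁻¹·S·A²·V = (kg·m²·s⁻³·A⁻²) · (m²·cd⁻¹) · (s·A) · kg · (kg⁻¹·m⁻²·s³) · s⁻¹ · (kg⁻¹·m⁻²·s⁴·A²) · (kg⁻¹·m⁻²·s²) · (kg⁻¹·m⁻²·s³·A²) · A² · (kg·m²·s⁻³·A⁻¹) = kg⁻¹·m⁻²·s⁶·A⁴·cd⁻¹.
Left is kg⁻²·m⁻²·s⁶·A⁴·cd⁻¹; right is kg⁻¹·m⁻²·s⁶·A⁴·cd⁻¹ — different.

No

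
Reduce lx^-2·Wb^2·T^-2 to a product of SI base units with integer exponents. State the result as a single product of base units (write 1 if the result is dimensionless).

lx = m⁻²·cd.
So lx⁻² = m⁴·cd⁻².
Wb = kg·m²·s⁻²·A⁻¹.
So Wb² = kg²·m⁴·s⁻⁴·A⁻².
T = kg·s⁻²·A⁻¹.
So T⁻² = kg⁻²·s⁴·A².
Combining: lx⁻²·Wb²·T⁻² = (m⁴·cd⁻²) · (kg²·m⁴·s⁻⁴·A⁻²) · (kg⁻²·s⁴·A²) = m⁸·cd⁻².

m⁸·cd⁻²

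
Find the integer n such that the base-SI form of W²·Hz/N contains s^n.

-5

W = J/s (power = energy per time),
    = kg·m²·s⁻³.
So W² = kg²·m⁴·s⁻⁶.
Hz = 1/s = s⁻¹ (frequency is cycles per second).
N = kg·m/s² = kg·m·s⁻² (force = mass × acceleration).
So N⁻¹ = kg⁻¹·m⁻¹·s².
Combining: W²·Hz·N⁻¹ = (kg²·m⁴·s⁻⁶) · s⁻¹ · (kg⁻¹·m⁻¹·s²) = kg·m³·s⁻⁵.
The exponent of s is -5.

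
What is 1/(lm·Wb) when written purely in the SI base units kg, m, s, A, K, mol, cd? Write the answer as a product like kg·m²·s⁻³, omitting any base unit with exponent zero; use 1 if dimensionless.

kg⁻¹·m⁻²·s²·A·cd⁻¹

lm = cd·sr = cd (luminous flux; sr is dimensionless).
So lm⁻¹ = cd⁻¹.
Wb = V·s (flux: a volt is a weber per second),
    = kg·m²·s⁻²·A⁻¹.
So Wb⁻¹ = kg⁻¹·m⁻²·s²·A.
Combining: lm⁻¹·Wb⁻¹ = cd⁻¹ · (kg⁻¹·m⁻²·s²·A) = kg⁻¹·m⁻²·s²·A·cd⁻¹.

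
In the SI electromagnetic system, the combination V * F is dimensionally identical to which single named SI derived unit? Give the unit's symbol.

C

V = kg·m²·s⁻³·A⁻¹.
F = kg⁻¹·m⁻²·s⁴·A².
Combining: V·F = (kg·m²·s⁻³·A⁻¹) · (kg⁻¹·m⁻²·s⁴·A²) = s·A.
s·A is the base-SI form of the coulomb.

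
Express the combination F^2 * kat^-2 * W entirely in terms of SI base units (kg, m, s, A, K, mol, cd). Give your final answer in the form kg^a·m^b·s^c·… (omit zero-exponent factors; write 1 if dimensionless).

F = kg⁻¹·m⁻²·s⁴·A².
So F² = kg⁻²·m⁻⁴·s⁸·A⁴.
kat = s⁻¹·mol.
So kat⁻² = s²·mol⁻².
W = kg·m²·s⁻³.
Combining: F²·kat⁻²·W = (kg⁻²·m⁻⁴·s⁸·A⁴) · (s²·mol⁻²) · (kg·m²·s⁻³) = kg⁻¹·m⁻²·s⁷·A⁴·mol⁻².

kg⁻¹·m⁻²·s⁷·A⁴·mol⁻²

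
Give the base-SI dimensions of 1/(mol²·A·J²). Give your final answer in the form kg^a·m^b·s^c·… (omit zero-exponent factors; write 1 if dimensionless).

kg⁻²·m⁻⁴·s⁴·A⁻¹·mol⁻²

J = N·m (work = force × distance),
    = kg·m²·s⁻².
So J⁻² = kg⁻²·m⁻⁴·s⁴.
Combining: mol⁻²·A⁻¹·J⁻² = mol⁻² · A⁻¹ · (kg⁻²·m⁻⁴·s⁴) = kg⁻²·m⁻⁴·s⁴·A⁻¹·mol⁻².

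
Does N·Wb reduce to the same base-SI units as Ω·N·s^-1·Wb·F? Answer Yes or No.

Left side:
  N = kg·m·s⁻².
  Wb = kg·m²·s⁻²·A⁻¹.
  Combining: N·Wb = (kg·m·s⁻²) · (kg·m²·s⁻²·A⁻¹) = kg²·m³·s⁻⁴·A⁻¹.
Right side:
  Ω = kg·m²·s⁻³·A⁻².
  N = kg·m·s⁻².
  Wb = kg·m²·s⁻²·A⁻¹.
  F = kg⁻¹·m⁻²·s⁴·A².
  Combining: Ω·N·s⁻¹·Wb·F = (kg·m²·s⁻³·A⁻²) · (kg·m·s⁻²) · s⁻¹ · (kg·m²·s⁻²·A⁻¹) · (kg⁻¹·m⁻²·s⁴·A²) = kg²·m³·s⁻⁴·A⁻¹.
Both reduce to kg²·m³·s⁻⁴·A⁻¹.

Yes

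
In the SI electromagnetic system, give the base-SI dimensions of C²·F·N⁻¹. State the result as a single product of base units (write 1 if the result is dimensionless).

kg⁻²·m⁻³·s⁸·A⁴

C = A·s = s·A (charge = current × time).
So C² = s²·A².
F = C/V (capacitance = charge per voltage),
    = A·s/(kg·m²·s⁻³·A⁻¹) (substituting C and V),
    = kg⁻¹·m⁻²·s⁴·A².
N = kg·m/s² = kg·m·s⁻² (force = mass × acceleration).
So N⁻¹ = kg⁻¹·m⁻¹·s².
Combining: C²·F·N⁻¹ = (s²·A²) · (kg⁻¹·m⁻²·s⁴·A²) · (kg⁻¹·m⁻¹·s²) = kg⁻²·m⁻³·s⁸·A⁴.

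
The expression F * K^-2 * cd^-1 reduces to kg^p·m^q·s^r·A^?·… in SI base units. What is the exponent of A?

F = C/V (capacitance = charge per voltage),
    = A·s/(kg·m²·s⁻³·A⁻¹) (substituting C and V),
    = kg⁻¹·m⁻²·s⁴·A².
Combining: F·K⁻²·cd⁻¹ = (kg⁻¹·m⁻²·s⁴·A²) · K⁻² · cd⁻¹ = kg⁻¹·m⁻²·s⁴·A²·K⁻²·cd⁻¹.
The exponent of A is 2.

2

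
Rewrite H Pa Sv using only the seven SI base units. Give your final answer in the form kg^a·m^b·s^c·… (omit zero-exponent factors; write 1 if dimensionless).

H = Wb/A (inductance = flux per current),
    = kg·m²·s⁻²·A⁻².
Pa = N/m² (pressure = force per area),
    = kg·m⁻¹·s⁻².
Sv = J/kg (equivalent dose = energy per mass),
    = m²·s⁻².
Combining: H·Pa·Sv = (kg·m²·s⁻²·A⁻²) · (kg·m⁻¹·s⁻²) · (m²·s⁻²) = kg²·m³·s⁻⁶·A⁻².

kg²·m³·s⁻⁶·A⁻²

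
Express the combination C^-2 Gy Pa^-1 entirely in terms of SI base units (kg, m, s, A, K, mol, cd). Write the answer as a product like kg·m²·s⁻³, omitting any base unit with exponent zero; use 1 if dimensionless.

kg⁻¹·m³·s⁻²·A⁻²

C = s·A.
So C⁻² = s⁻²·A⁻².
Gy = m²·s⁻².
Pa = kg·m⁻¹·s⁻².
So Pa⁻¹ = kg⁻¹·m·s².
Combining: C⁻²·Gy·Pa⁻¹ = (s⁻²·A⁻²) · (m²·s⁻²) · (kg⁻¹·m·s²) = kg⁻¹·m³·s⁻²·A⁻².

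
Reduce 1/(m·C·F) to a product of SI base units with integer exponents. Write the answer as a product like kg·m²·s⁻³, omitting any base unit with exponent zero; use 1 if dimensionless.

C = A·s = s·A (charge = current × time).
So C⁻¹ = s⁻¹·A⁻¹.
F = C/V (capacitance = charge per voltage),
    = A·s/(kg·m²·s⁻³·A⁻¹) (substituting C and V),
    = kg⁻¹·m⁻²·s⁴·A².
So F⁻¹ = kg·m²·s⁻⁴·A⁻².
Combining: m⁻¹·C⁻¹·F⁻¹ = m⁻¹ · (s⁻¹·A⁻¹) · (kg·m²·s⁻⁴·A⁻²) = kg·m·s⁻⁵·A⁻³.

kg·m·s⁻⁵·A⁻³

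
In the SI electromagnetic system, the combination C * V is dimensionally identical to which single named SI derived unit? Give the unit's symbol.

J

C = s·A.
V = kg·m²·s⁻³·A⁻¹.
Combining: C·V = (s·A) · (kg·m²·s⁻³·A⁻¹) = kg·m²·s⁻².
kg·m²·s⁻² is the base-SI form of the joule.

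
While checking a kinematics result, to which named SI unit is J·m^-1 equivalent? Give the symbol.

J = N·m (work = force × distance),
    = kg·m²·s⁻².
Combining: J·m⁻¹ = (kg·m²·s⁻²) · m⁻¹ = kg·m·s⁻².
kg·m·s⁻² is the base-SI form of the newton.

N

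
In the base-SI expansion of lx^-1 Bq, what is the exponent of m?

2

lx = lm/m² (illuminance = luminous flux per area),
    = m⁻²·cd.
So lx⁻¹ = m²·cd⁻¹.
Bq = 1/s = s⁻¹ (activity is decays per second).
Combining: lx⁻¹·Bq = (m²·cd⁻¹) · s⁻¹ = m²·s⁻¹·cd⁻¹.
The exponent of m is 2.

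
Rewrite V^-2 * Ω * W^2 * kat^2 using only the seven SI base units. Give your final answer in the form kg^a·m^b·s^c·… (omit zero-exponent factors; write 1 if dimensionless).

V = W/A (potential = power per current),
    = kg·m²·s⁻³·A⁻¹.
So V⁻² = kg⁻²·m⁻⁴·s⁶·A².
Ω = V/A (resistance = voltage per current),
    = kg·m²·s⁻³·A⁻².
W = J/s (power = energy per time),
    = kg·m²·s⁻³.
So W² = kg²·m⁴·s⁻⁶.
kat = mol/s = s⁻¹·mol (catalytic activity).
So kat² = s⁻²·mol².
Combining: V⁻²·Ω·W²·kat² = (kg⁻²·m⁻⁴·s⁶·A²) · (kg·m²·s⁻³·A⁻²) · (kg²·m⁴·s⁻⁶) · (s⁻²·mol²) = kg·m²·s⁻⁵·mol².

kg·m²·s⁻⁵·mol²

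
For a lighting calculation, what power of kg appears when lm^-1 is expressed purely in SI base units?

0

lm = cd.
So lm⁻¹ = cd⁻¹.
The exponent of kg is 0.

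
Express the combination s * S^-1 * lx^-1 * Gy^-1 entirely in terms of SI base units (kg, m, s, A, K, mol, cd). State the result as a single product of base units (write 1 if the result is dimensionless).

kg·m²·A⁻²·cd⁻¹

S = kg⁻¹·m⁻²·s³·A².
So S⁻¹ = kg·m²·s⁻³·A⁻².
lx = m⁻²·cd.
So lx⁻¹ = m²·cd⁻¹.
Gy = m²·s⁻².
So Gy⁻¹ = m⁻²·s².
Combining: s·S⁻¹·lx⁻¹·Gy⁻¹ = s · (kg·m²·s⁻³·A⁻²) · (m²·cd⁻¹) · (m⁻²·s²) = kg·m²·A⁻²·cd⁻¹.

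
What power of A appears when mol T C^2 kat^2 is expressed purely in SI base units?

T = Wb/m² (flux density = flux per area),
    = kg·s⁻²·A⁻¹.
C = A·s = s·A (charge = current × time).
So C² = s²·A².
kat = mol/s = s⁻¹·mol (catalytic activity).
So kat² = s⁻²·mol².
Combining: mol·T·C²·kat² = mol · (kg·s⁻²·A⁻¹) · (s²·A²) · (s⁻²·mol²) = kg·s⁻²·A·mol³.
The exponent of A is 1.

1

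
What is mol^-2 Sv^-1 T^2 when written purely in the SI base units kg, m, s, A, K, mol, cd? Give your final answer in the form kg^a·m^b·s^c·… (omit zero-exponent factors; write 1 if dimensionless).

Sv = J/kg (equivalent dose = energy per mass),
    = m²·s⁻².
So Sv⁻¹ = m⁻²·s².
T = Wb/m² (flux density = flux per area),
    = kg·s⁻²·A⁻¹.
So T² = kg²·s⁻⁴·A⁻².
Combining: mol⁻²·Sv⁻¹·T² = mol⁻² · (m⁻²·s²) · (kg²·s⁻⁴·A⁻²) = kg²·m⁻²·s⁻²·A⁻²·mol⁻².

kg²·m⁻²·s⁻²·A⁻²·mol⁻²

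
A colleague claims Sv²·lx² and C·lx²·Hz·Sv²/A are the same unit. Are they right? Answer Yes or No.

Yes

Left side:
  Sv = m²·s⁻².
  So Sv² = m⁴·s⁻⁴.
  lx = m⁻²·cd.
  So lx² = m⁻⁴·cd².
  Combining: Sv²·lx² = (m⁴·s⁻⁴) · (m⁻⁴·cd²) = s⁻⁴·cd².
Right side:
  C = A·s = s·A (charge = current × time).
  lx = lm/m² (illuminance = luminous flux per area),
      = m⁻²·cd.
  So lx² = m⁻⁴·cd².
  Hz = 1/s = s⁻¹ (frequency is cycles per second).
  Sv = J/kg (equivalent dose = energy per mass),
      = m²·s⁻².
  So Sv² = m⁴·s⁻⁴.
  Combining: C·lx²·Hz·A⁻¹·Sv² = (s·A) · (m⁻⁴·cd²) · s⁻¹ · A⁻¹ · (m⁴·s⁻⁴) = s⁻⁴·cd².
Both reduce to s⁻⁴·cd².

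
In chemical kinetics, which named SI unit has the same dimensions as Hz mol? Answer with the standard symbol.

Hz = s⁻¹.
Combining: Hz·mol = s⁻¹ · mol = s⁻¹·mol.
s⁻¹·mol is the base-SI form of the katal.

kat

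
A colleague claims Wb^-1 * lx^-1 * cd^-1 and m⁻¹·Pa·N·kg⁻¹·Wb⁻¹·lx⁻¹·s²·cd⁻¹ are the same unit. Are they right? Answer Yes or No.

No

Left side:
  Wb = kg·m²·s⁻²·A⁻¹.
  So Wb⁻¹ = kg⁻¹·m⁻²·s²·A.
  lx = m⁻²·cd.
  So lx⁻¹ = m²·cd⁻¹.
  Combining: Wb⁻¹·lx⁻¹·cd⁻¹ = (kg⁻¹·m⁻²·s²·A) · (m²·cd⁻¹) · cd⁻¹ = kg⁻¹·s²·A·cd⁻².
Right side:
  Pa = N/m² (pressure = force per area),
      = kg·m⁻¹·s⁻².
  N = kg·m/s² = kg·m·s⁻² (force = mass × acceleration).
  Wb = V·s (flux: a volt is a weber per second),
      = kg·m²·s⁻²·A⁻¹.
  So Wb⁻¹ = kg⁻¹·m⁻²·s²·A.
  lx = lm/m² (illuminance = luminous flux per area),
      = m⁻²·cd.
  So lx⁻¹ = m²·cd⁻¹.
  Combining: m⁻¹·Pa·N·kg⁻¹·Wb⁻¹·lx⁻¹·s²·cd⁻¹ = m⁻¹ · (kg·m⁻¹·s⁻²) · (kg·m·s⁻²) · kg⁻¹ · (kg⁻¹·m⁻²·s²·A) · (m²·cd⁻¹) · s² · cd⁻¹ = m⁻¹·A·cd⁻².
Left is kg⁻¹·s²·A·cd⁻²; right is m⁻¹·A·cd⁻² — different.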